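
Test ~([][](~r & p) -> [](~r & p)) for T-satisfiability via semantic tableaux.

1. ~([][](~r & p) -> [](~r & p)), u
2. [][](~r & p), u   [~->-rule on 1]
3. ~[](~r & p), u   [~->-rule on 1]
4. [](~r & p), u   [[]-rule on 2 via uRu]
5. ~r & p, u   [[]-rule on 4 via uRu]
6. ~r, u   [&-rule on 5]
7. p, u   [&-rule on 5]
8. ~(~r & p), v   [~[]-rule on 3: fresh world v, uRv]
9. [](~r & p), v   [[]-rule on 2 via uRv]
10. ~r & p, v   [[]-rule on 4 via uRv]
11. ~r, v   [&-rule on 10]
12. p, v   [&-rule on 10]
13. ~p, v   [~&-rule on 8 (branches; this branch)]
Accessibility: uRu, uRv, vRv
Branch closes: p and ~p both at v.
All branches of the tableau close; one closing branch shown above.

Unsatisfiable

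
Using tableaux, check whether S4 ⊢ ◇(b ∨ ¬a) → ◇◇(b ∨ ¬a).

Tableau for the negation ¬(◇(b ∨ ¬a) → ◇◇(b ∨ ¬a)):
1. ¬(◇(b ∨ ¬a) → ◇◇(b ∨ ¬a)), u
2. ◇(b ∨ ¬a), u   [¬→-rule on 1]
3. ¬◇◇(b ∨ ¬a), u   [¬→-rule on 1]
4. ¬◇(b ∨ ¬a), u   [¬◇-rule on 3 via uRu]
5. ¬(b ∨ ¬a), u   [¬◇-rule on 4 via uRu]
6. ¬b, u   [¬∨-rule on 5]
7. a, u   [¬∨-rule on 5]
8. b ∨ ¬a, v   [◇-rule on 2: fresh world v, uRv]
9. ¬◇(b ∨ ¬a), v   [¬◇-rule on 3 via uRv]
10. ¬(b ∨ ¬a), v   [¬◇-rule on 4 via uRv]
11. ¬b, v   [¬∨-rule on 10]
12. a, v   [¬∨-rule on 10]
13. ¬a, v   [∨-rule on 8 (branches; this branch)]
Accessibility: uRu, uRv, vRv
Branch closes: a and ¬a both at v.
All branches of the negation close; one closing branch shown above.

Yes, valid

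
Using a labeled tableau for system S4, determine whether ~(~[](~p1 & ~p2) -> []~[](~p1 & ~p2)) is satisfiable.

Satisfiable

1. ~(~[](~p1 & ~p2) -> []~[](~p1 & ~p2)), u
2. ~[](~p1 & ~p2), u
3. ~[]~[](~p1 & ~p2), u
4. ~(~p1 & ~p2), v
5. p2, v
6. [](~p1 & ~p2), w
7. ~p1 & ~p2, w
8. ~p1, w
9. ~p2, w
Accessibility: uRu, uRv, uRw, vRv, wRw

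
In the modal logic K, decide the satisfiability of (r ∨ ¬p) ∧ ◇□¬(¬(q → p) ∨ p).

Satisfiable

1. (r ∨ ¬p) ∧ ◇□¬(¬(q → p) ∨ p), w0
2. r ∨ ¬p, w0
3. ◇□¬(¬(q → p) ∨ p), w0
4. ¬p, w0
5. □¬(¬(q → p) ∨ p), w1
Accessibility: w0Rw1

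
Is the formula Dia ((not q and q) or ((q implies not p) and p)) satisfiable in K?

Satisfiable

1. Dia ((not q and q) or ((q implies not p) and p)), u
2. (not q and q) or ((q implies not p) and p), v
3. (q implies not p) and p, v
4. q implies not p, v
5. p, v
6. not q, v
Accessibility: uRv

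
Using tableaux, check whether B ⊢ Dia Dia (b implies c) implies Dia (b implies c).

No, not valid

Tableau for the negation not (Dia Dia (b implies c) implies Dia (b implies c)):
1. not (Dia Dia (b implies c) implies Dia (b implies c)), u
2. Dia Dia (b implies c), u   [neg-implies-rule on 1]
3. not Dia (b implies c), u   [neg-implies-rule on 1]
4. not (b implies c), u   [neg-Dia-rule on 3 via uRu]
5. b, u   [neg-implies-rule on 4]
6. not c, u   [neg-implies-rule on 4]
7. Dia (b implies c), v   [Dia-rule on 2: fresh world v, uRv]
8. not (b implies c), v   [neg-Dia-rule on 3 via uRv]
9. b, v   [neg-implies-rule on 8]
10. not c, v   [neg-implies-rule on 8]
11. b implies c, w   [Dia-rule on 7: fresh world w, vRw]
12. c, w   [implies-rule on 11 (branches; this branch)]
Accessibility: uRu, uRv, vRu, vRv, vRw, wRv, wRw
The negation has an open branch (countermodel exists).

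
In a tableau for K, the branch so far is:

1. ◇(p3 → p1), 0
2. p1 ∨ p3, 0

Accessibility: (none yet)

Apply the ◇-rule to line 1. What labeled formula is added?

a fresh world 1 with 0R1, and p3 → p1 at 1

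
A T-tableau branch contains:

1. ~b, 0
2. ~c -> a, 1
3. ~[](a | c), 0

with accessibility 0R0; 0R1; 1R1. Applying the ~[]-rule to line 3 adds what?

a fresh world 2 with 0R2, and ~(a | c) at 2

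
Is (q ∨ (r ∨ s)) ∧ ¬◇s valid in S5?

No, not valid

Tableau for the negation ¬((q ∨ (r ∨ s)) ∧ ¬◇s):
1. ¬((q ∨ (r ∨ s)) ∧ ¬◇s), u
2. ◇s, u
3. s, v
Accessibility: uRu, uRv, vRu, vRv
The negation has an open branch (countermodel exists).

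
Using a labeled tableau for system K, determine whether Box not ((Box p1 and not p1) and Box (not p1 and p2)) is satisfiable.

Yes, satisfiable

1. Box not ((Box p1 and not p1) and Box (not p1 and p2)), 0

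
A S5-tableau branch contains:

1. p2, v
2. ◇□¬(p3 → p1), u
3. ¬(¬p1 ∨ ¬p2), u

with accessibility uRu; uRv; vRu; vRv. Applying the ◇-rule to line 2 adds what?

a fresh world w with uRw, and □¬(p3 → p1) at w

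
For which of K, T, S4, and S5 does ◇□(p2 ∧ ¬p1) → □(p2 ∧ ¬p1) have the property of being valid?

S5-tableau for the negation ¬(◇□(p2 ∧ ¬p1) → □(p2 ∧ ¬p1)):
1. ¬(◇□(p2 ∧ ¬p1) → □(p2 ∧ ¬p1)), u
2. ◇□(p2 ∧ ¬p1), u
3. ¬□(p2 ∧ ¬p1), u
4. □(p2 ∧ ¬p1), v
5. p2 ∧ ¬p1, u
6. p2, u
7. ¬p1, u
8. p2 ∧ ¬p1, v
9. p2, v
10. ¬p1, v
11. ¬(p2 ∧ ¬p1), w
12. p2 ∧ ¬p1, w
13. p2, w
14. ¬p1, w
15. p1, w
Accessibility: uRu, uRv, uRw, vRu, vRv, vRw, wRu, wRv, wRw
Branch closes: p1 and ¬p1 both at w.
Every branch closes (one shown): valid in S5.
S4-tableau for the negation ¬(◇□(p2 ∧ ¬p1) → □(p2 ∧ ¬p1)):
1. ¬(◇□(p2 ∧ ¬p1) → □(p2 ∧ ¬p1)), u
2. ◇□(p2 ∧ ¬p1), u
3. ¬□(p2 ∧ ¬p1), u
4. □(p2 ∧ ¬p1), v
5. p2 ∧ ¬p1, v
6. p2, v
7. ¬p1, v
8. ¬(p2 ∧ ¬p1), w
9. p1, w
Accessibility: uRu, uRv, uRw, vRv, wRw
Complete open branch: countermodel on an S4-frame, so not valid in S4, nor in K, T (the same frame is also a K-frame and a T-frame).

S5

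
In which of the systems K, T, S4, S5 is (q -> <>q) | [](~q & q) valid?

K-tableau for the negation ~((q -> <>q) | [](~q & q)):
1. ~((q -> <>q) | [](~q & q)), 0
2. ~(q -> <>q), 0
3. ~[](~q & q), 0
4. q, 0
5. ~<>q, 0
6. ~(~q & q), 1
7. ~q, 1
Accessibility: 0R1
Complete open branch: countermodel on a K-frame, so not valid in K.
T-tableau for the negation ~((q -> <>q) | [](~q & q)):
1. ~((q -> <>q) | [](~q & q)), 0
2. ~(q -> <>q), 0
3. ~[](~q & q), 0
4. q, 0
5. ~<>q, 0
6. ~q, 0
Accessibility: 0R0
Branch closes: q and ~q both at 0.
Every branch closes (one shown): valid in T, hence also in S4, S5 (every theorem of T is a theorem of S4 and S5).

T, S4, S5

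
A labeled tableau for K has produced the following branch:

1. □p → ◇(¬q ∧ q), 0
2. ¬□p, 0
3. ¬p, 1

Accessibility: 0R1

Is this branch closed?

Open

No atom appears with both signs at the same world.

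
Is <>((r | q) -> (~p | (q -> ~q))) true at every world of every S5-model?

Invalid (countermodel exists)

Tableau for the negation ~<>((r | q) -> (~p | (q -> ~q))):
1. ~<>((r | q) -> (~p | (q -> ~q))), u
2. ~((r | q) -> (~p | (q -> ~q))), u
3. r | q, u
4. ~(~p | (q -> ~q)), u
5. p, u
6. ~(q -> ~q), u
7. q, u
Accessibility: uRu
The negation has an open branch (countermodel exists).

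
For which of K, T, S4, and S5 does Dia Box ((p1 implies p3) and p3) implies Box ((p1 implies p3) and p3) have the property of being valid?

S5

S4-tableau for the negation not (Dia Box ((p1 implies p3) and p3) implies Box ((p1 implies p3) and p3)):
1. not (Dia Box ((p1 implies p3) and p3) implies Box ((p1 implies p3) and p3)), w0
2. Dia Box ((p1 implies p3) and p3), w0
3. not Box ((p1 implies p3) and p3), w0
4. Box ((p1 implies p3) and p3), w1
5. (p1 implies p3) and p3, w1
6. p1 implies p3, w1
7. p3, w1
8. not ((p1 implies p3) and p3), w2
9. not p3, w2
Accessibility: w0Rw0, w0Rw1, w0Rw2, w1Rw1, w2Rw2
Complete open branch: countermodel on an S4-frame, so not valid in S4, nor in K, T (the same frame is also a K-frame and a T-frame).
S5-tableau for the negation not (Dia Box ((p1 implies p3) and p3) implies Box ((p1 implies p3) and p3)):
1. not (Dia Box ((p1 implies p3) and p3) implies Box ((p1 implies p3) and p3)), w0
2. Dia Box ((p1 implies p3) and p3), w0
3. not Box ((p1 implies p3) and p3), w0
4. Box ((p1 implies p3) and p3), w1
5. (p1 implies p3) and p3, w0
6. p1 implies p3, w0
7. p3, w0
8. (p1 implies p3) and p3, w1
9. p1 implies p3, w1
10. p3, w1
11. not ((p1 implies p3) and p3), w2
12. (p1 implies p3) and p3, w2
13. p1 implies p3, w2
14. p3, w2
15. not (p1 implies p3), w2
16. p1, w2
17. not p3, w2
Accessibility: w0Rw0, w0Rw1, w0Rw2, w1Rw0, w1Rw1, w1Rw2, w2Rw0, w2Rw1, w2Rw2
Branch closes: p3 and not p3 both at w2.
Every branch closes (one shown): valid in S5.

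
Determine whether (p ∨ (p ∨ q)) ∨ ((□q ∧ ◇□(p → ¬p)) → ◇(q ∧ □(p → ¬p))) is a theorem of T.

Tableau for the negation ¬((p ∨ (p ∨ q)) ∨ ((□q ∧ ◇□(p → ¬p)) → ◇(q ∧ □(p → ¬p)))):
1. ¬((p ∨ (p ∨ q)) ∨ ((□q ∧ ◇□(p → ¬p)) → ◇(q ∧ □(p → ¬p)))), 0
2. ¬(p ∨ (p ∨ q)), 0
3. ¬((□q ∧ ◇□(p → ¬p)) → ◇(q ∧ □(p → ¬p))), 0
4. ¬p, 0
5. ¬(p ∨ q), 0
6. □q ∧ ◇□(p → ¬p), 0
7. ¬◇(q ∧ □(p → ¬p)), 0
8. ¬q, 0
9. □q, 0
10. ◇□(p → ¬p), 0
11. ¬(q ∧ □(p → ¬p)), 0
12. q, 0
Accessibility: 0R0
Branch closes: q and ¬q both at 0.
All branches of the negation close; one closing branch shown above.

Valid in T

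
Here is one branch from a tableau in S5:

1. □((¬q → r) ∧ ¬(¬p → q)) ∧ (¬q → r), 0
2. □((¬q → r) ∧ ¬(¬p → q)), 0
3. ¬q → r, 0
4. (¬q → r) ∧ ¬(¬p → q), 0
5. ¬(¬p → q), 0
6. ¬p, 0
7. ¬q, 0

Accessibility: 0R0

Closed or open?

No, open

No atom appears with both signs at the same world.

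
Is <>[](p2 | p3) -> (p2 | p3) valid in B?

Valid in B

Tableau for the negation ~(<>[](p2 | p3) -> (p2 | p3)):
1. ~(<>[](p2 | p3) -> (p2 | p3)), 0
2. <>[](p2 | p3), 0
3. ~(p2 | p3), 0
4. ~p2, 0
5. ~p3, 0
6. [](p2 | p3), 1
7. p2 | p3, 0
8. p2 | p3, 1
9. p3, 0
Accessibility: 0R0, 0R1, 1R0, 1R1
Branch closes: p3 and ~p3 both at 0.
Every branch of the negation's tableau closes; the branch above is one of them.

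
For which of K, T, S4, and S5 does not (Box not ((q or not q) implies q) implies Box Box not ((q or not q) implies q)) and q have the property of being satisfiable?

K

T-tableau for the formula:
1. not (Box not ((q or not q) implies q) implies Box Box not ((q or not q) implies q)) and q, u
2. not (Box not ((q or not q) implies q) implies Box Box not ((q or not q) implies q)), u
3. q, u
4. Box not ((q or not q) implies q), u
5. not Box Box not ((q or not q) implies q), u
6. not ((q or not q) implies q), u
7. q or not q, u
8. not q, u
Accessibility: uRu
Branch closes: q and not q both at u.
Every branch closes (one shown): unsatisfiable in T, hence also in S4, S5 (every S4/S5-frame is a T-frame).
K-tableau for the formula:
1. not (Box not ((q or not q) implies q) implies Box Box not ((q or not q) implies q)) and q, u
2. not (Box not ((q or not q) implies q) implies Box Box not ((q or not q) implies q)), u
3. q, u
4. Box not ((q or not q) implies q), u
5. not Box Box not ((q or not q) implies q), u
6. not Box not ((q or not q) implies q), v
7. not ((q or not q) implies q), v
8. q or not q, v
9. not q, v
10. (q or not q) implies q, w
11. q, w
Accessibility: uRv, vRw
Complete open branch: satisfiable in K.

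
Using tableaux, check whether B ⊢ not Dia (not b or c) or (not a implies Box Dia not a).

Tableau for the negation not (not Dia (not b or c) or (not a implies Box Dia not a)):
1. not (not Dia (not b or c) or (not a implies Box Dia not a)), 0
2. Dia (not b or c), 0
3. not (not a implies Box Dia not a), 0
4. not a, 0
5. not Box Dia not a, 0
6. not b or c, 1
7. c, 1
8. not Dia not a, 2
9. a, 0
Accessibility: 0R0, 0R1, 0R2, 1R0, 1R1, 2R0, 2R2
Branch closes: a and not a both at 0.
Every branch of the negation's tableau closes; the branch above is one of them.

Yes, valid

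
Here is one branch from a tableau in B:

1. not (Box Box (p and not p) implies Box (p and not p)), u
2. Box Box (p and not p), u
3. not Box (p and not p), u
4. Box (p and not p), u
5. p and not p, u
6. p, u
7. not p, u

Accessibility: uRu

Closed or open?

Closed

Both p and not p appear at u.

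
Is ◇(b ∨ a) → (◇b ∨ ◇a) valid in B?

Valid in B

Tableau for the negation ¬(◇(b ∨ a) → (◇b ∨ ◇a)):
1. ¬(◇(b ∨ a) → (◇b ∨ ◇a)), w0
2. ◇(b ∨ a), w0   [¬→-rule on 1]
3. ¬(◇b ∨ ◇a), w0   [¬→-rule on 1]
4. ¬◇b, w0   [¬∨-rule on 3]
5. ¬◇a, w0   [¬∨-rule on 3]
6. ¬b, w0   [¬◇-rule on 4 via w0Rw0]
7. ¬a, w0   [¬◇-rule on 5 via w0Rw0]
8. b ∨ a, w1   [◇-rule on 2: fresh world w1, w0Rw1]
9. ¬b, w1   [¬◇-rule on 4 via w0Rw1]
10. ¬a, w1   [¬◇-rule on 5 via w0Rw1]
11. a, w1   [∨-rule on 8 (branches; this branch)]
Accessibility: w0Rw0, w0Rw1, w1Rw0, w1Rw1
Branch closes: a and ¬a both at w1.
Every branch of the negation's tableau closes; the branch above is one of them.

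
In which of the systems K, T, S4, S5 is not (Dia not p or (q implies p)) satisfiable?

T-tableau for the formula:
1. not (Dia not p or (q implies p)), u
2. not Dia not p, u
3. not (q implies p), u
4. q, u
5. not p, u
6. p, u
Accessibility: uRu
Branch closes: p and not p both at u.
Every branch closes (one shown): unsatisfiable in T, hence also in S4, S5 (every S4/S5-frame is a T-frame).
K-tableau for the formula:
1. not (Dia not p or (q implies p)), u
2. not Dia not p, u
3. not (q implies p), u
4. q, u
5. not p, u
Complete open branch: satisfiable in K.

K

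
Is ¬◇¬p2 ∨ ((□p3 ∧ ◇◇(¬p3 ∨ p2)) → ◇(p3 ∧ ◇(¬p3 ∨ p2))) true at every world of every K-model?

Valid in K

Tableau for the negation ¬(¬◇¬p2 ∨ ((□p3 ∧ ◇◇(¬p3 ∨ p2)) → ◇(p3 ∧ ◇(¬p3 ∨ p2)))):
1. ¬(¬◇¬p2 ∨ ((□p3 ∧ ◇◇(¬p3 ∨ p2)) → ◇(p3 ∧ ◇(¬p3 ∨ p2)))), u
2. ◇¬p2, u   [¬∨-rule on 1]
3. ¬((□p3 ∧ ◇◇(¬p3 ∨ p2)) → ◇(p3 ∧ ◇(¬p3 ∨ p2))), u   [¬∨-rule on 1]
4. □p3 ∧ ◇◇(¬p3 ∨ p2), u   [¬→-rule on 3]
5. ¬◇(p3 ∧ ◇(¬p3 ∨ p2)), u   [¬→-rule on 3]
6. □p3, u   [∧-rule on 4]
7. ◇◇(¬p3 ∨ p2), u   [∧-rule on 4]
8. ¬p2, v   [◇-rule on 2: fresh world v, uRv]
9. ¬(p3 ∧ ◇(¬p3 ∨ p2)), v   [¬◇-rule on 5 via uRv]
10. p3, v   [□-rule on 6 via uRv]
11. ¬◇(¬p3 ∨ p2), v   [¬∧-rule on 9 (branches; this branch)]
12. ◇(¬p3 ∨ p2), w   [◇-rule on 7: fresh world w, uRw]
13. ¬(p3 ∧ ◇(¬p3 ∨ p2)), w   [¬◇-rule on 5 via uRw]
14. p3, w   [□-rule on 6 via uRw]
15. ¬◇(¬p3 ∨ p2), w   [¬∧-rule on 13 (branches; this branch)]
16. ¬p3 ∨ p2, x   [◇-rule on 12: fresh world x, wRx]
17. ¬(¬p3 ∨ p2), x   [¬◇-rule on 15 via wRx]
18. p3, x   [¬∨-rule on 17]
19. ¬p2, x   [¬∨-rule on 17]
20. p2, x   [∨-rule on 16 (branches; this branch)]
Accessibility: uRv, uRw, wRx
Branch closes: p2 and ¬p2 both at x.
All branches of the negation close; one closing branch shown above.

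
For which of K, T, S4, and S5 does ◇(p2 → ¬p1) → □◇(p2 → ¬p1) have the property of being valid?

S5-tableau for the negation ¬(◇(p2 → ¬p1) → □◇(p2 → ¬p1)):
1. ¬(◇(p2 → ¬p1) → □◇(p2 → ¬p1)), u
2. ◇(p2 → ¬p1), u
3. ¬□◇(p2 → ¬p1), u
4. p2 → ¬p1, v
5. ¬p1, v
6. ¬◇(p2 → ¬p1), w
7. ¬(p2 → ¬p1), u
8. p2, u
9. p1, u
10. ¬(p2 → ¬p1), v
11. p2, v
12. p1, v
Accessibility: uRu, uRv, uRw, vRu, vRv, vRw, wRu, wRv, wRw
Branch closes: p1 and ¬p1 both at v.
Every branch closes (one shown): valid in S5.
S4-tableau for the negation ¬(◇(p2 → ¬p1) → □◇(p2 → ¬p1)):
1. ¬(◇(p2 → ¬p1) → □◇(p2 → ¬p1)), u
2. ◇(p2 → ¬p1), u
3. ¬□◇(p2 → ¬p1), u
4. p2 → ¬p1, v
5. ¬p1, v
6. ¬◇(p2 → ¬p1), w
7. ¬(p2 → ¬p1), w
8. p2, w
9. p1, w
Accessibility: uRu, uRv, uRw, vRv, wRw
Complete open branch: countermodel on an S4-frame, so not valid in S4, nor in K, T (the same frame is also a K-frame and a T-frame).

S5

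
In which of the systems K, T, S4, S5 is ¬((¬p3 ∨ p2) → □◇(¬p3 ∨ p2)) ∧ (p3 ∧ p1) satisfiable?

S4-tableau for the formula:
1. ¬((¬p3 ∨ p2) → □◇(¬p3 ∨ p2)) ∧ (p3 ∧ p1), 0
2. ¬((¬p3 ∨ p2) → □◇(¬p3 ∨ p2)), 0
3. p3 ∧ p1, 0
4. ¬p3 ∨ p2, 0
5. ¬□◇(¬p3 ∨ p2), 0
6. p3, 0
7. p1, 0
8. p2, 0
9. ¬◇(¬p3 ∨ p2), 1
10. ¬(¬p3 ∨ p2), 1
11. p3, 1
12. ¬p2, 1
Accessibility: 0R0, 0R1, 1R1
Complete open branch: satisfiable in S4, hence also in K, T (this S4-model is also a K-model and a T-model).
S5-tableau for the formula:
1. ¬((¬p3 ∨ p2) → □◇(¬p3 ∨ p2)) ∧ (p3 ∧ p1), 0
2. ¬((¬p3 ∨ p2) → □◇(¬p3 ∨ p2)), 0
3. p3 ∧ p1, 0
4. ¬p3 ∨ p2, 0
5. ¬□◇(¬p3 ∨ p2), 0
6. p3, 0
7. p1, 0
8. p2, 0
9. ¬◇(¬p3 ∨ p2), 1
10. ¬(¬p3 ∨ p2), 0
11. ¬p2, 0
Accessibility: 0R0, 0R1, 1R0, 1R1
Branch closes: p2 and ¬p2 both at 0.
Every branch closes (one shown): unsatisfiable in S5.

K, T, S4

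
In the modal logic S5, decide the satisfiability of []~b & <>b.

1. []~b & <>b, 0
2. []~b, 0   [&-rule on 1]
3. <>b, 0   [&-rule on 1]
4. ~b, 0   [[]-rule on 2 via 0R0]
5. b, 1   [<>-rule on 3: fresh world 1, 0R1]
6. ~b, 1   [[]-rule on 2 via 0R1]
Accessibility: 0R0, 0R1, 1R0, 1R1
Branch closes: b and ~b both at 1.
All branches of the tableau close; one closing branch shown above.

Unsatisfiable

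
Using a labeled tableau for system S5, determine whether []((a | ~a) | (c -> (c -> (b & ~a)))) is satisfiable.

Yes, satisfiable

1. []((a | ~a) | (c -> (c -> (b & ~a)))), w0
2. (a | ~a) | (c -> (c -> (b & ~a))), w0
3. c -> (c -> (b & ~a)), w0
4. c -> (b & ~a), w0
5. b & ~a, w0
6. b, w0
7. ~a, w0
Accessibility: w0Rw0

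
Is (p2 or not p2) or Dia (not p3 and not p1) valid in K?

Yes, valid

Tableau for the negation not ((p2 or not p2) or Dia (not p3 and not p1)):
1. not ((p2 or not p2) or Dia (not p3 and not p1)), 0
2. not (p2 or not p2), 0
3. not Dia (not p3 and not p1), 0
4. not p2, 0
5. p2, 0
Branch closes: p2 and not p2 both at 0.
Every branch of the negation's tableau closes; the branch above is one of them.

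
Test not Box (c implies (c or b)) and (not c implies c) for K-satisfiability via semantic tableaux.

Unsatisfiable (every branch closes)

1. not Box (c implies (c or b)) and (not c implies c), w0
2. not Box (c implies (c or b)), w0
3. not c implies c, w0
4. c, w0
5. not (c implies (c or b)), w1
6. c, w1
7. not (c or b), w1
8. not c, w1
9. not b, w1
Accessibility: w0Rw1
Branch closes: c and not c both at w1.
All branches of the tableau close; one closing branch shown above.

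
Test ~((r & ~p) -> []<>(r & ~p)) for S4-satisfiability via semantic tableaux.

Satisfiable (open branch found)

1. ~((r & ~p) -> []<>(r & ~p)), u
2. r & ~p, u
3. ~[]<>(r & ~p), u
4. r, u
5. ~p, u
6. ~<>(r & ~p), v
7. ~(r & ~p), v
8. p, v
Accessibility: uRu, uRv, vRv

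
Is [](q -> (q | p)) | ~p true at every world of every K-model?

Valid

Tableau for the negation ~([](q -> (q | p)) | ~p):
1. ~([](q -> (q | p)) | ~p), u
2. ~[](q -> (q | p)), u   [~|-rule on 1]
3. p, u   [~|-rule on 1]
4. ~(q -> (q | p)), v   [~[]-rule on 2: fresh world v, uRv]
5. q, v   [~->-rule on 4]
6. ~(q | p), v   [~->-rule on 4]
7. ~q, v   [~|-rule on 6]
8. ~p, v   [~|-rule on 6]
Accessibility: uRv
Branch closes: q and ~q both at v.
Every branch of the negation's tableau closes; the branch above is one of them.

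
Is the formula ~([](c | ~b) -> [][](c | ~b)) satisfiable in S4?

No, unsatisfiable

1. ~([](c | ~b) -> [][](c | ~b)), u
2. [](c | ~b), u
3. ~[][](c | ~b), u
4. c | ~b, u
5. ~b, u
6. ~[](c | ~b), v
7. c | ~b, v
8. ~b, v
9. ~(c | ~b), w
10. ~c, w
11. b, w
12. c | ~b, w
13. ~b, w
Accessibility: uRu, uRv, uRw, vRv, vRw, wRw
Branch closes: b and ~b both at w.
All branches of the tableau close; one closing branch shown above.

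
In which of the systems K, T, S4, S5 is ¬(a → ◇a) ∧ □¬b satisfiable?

K

K-tableau for the formula:
1. ¬(a → ◇a) ∧ □¬b, w0
2. ¬(a → ◇a), w0   [∧-rule on 1]
3. □¬b, w0   [∧-rule on 1]
4. a, w0   [¬→-rule on 2]
5. ¬◇a, w0   [¬→-rule on 2]
Complete open branch: satisfiable in K.
T-tableau for the formula:
1. ¬(a → ◇a) ∧ □¬b, w0
2. ¬(a → ◇a), w0   [∧-rule on 1]
3. □¬b, w0   [∧-rule on 1]
4. a, w0   [¬→-rule on 2]
5. ¬◇a, w0   [¬→-rule on 2]
6. ¬b, w0   [□-rule on 3 via w0Rw0]
7. ¬a, w0   [¬◇-rule on 5 via w0Rw0]
Accessibility: w0Rw0
Branch closes: a and ¬a both at w0.
Every branch closes (one shown): unsatisfiable in T, hence also in S4, S5 (every S4/S5-frame is a T-frame).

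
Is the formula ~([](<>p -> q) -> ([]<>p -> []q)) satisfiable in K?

1. ~([](<>p -> q) -> ([]<>p -> []q)), u
2. [](<>p -> q), u
3. ~([]<>p -> []q), u
4. []<>p, u
5. ~[]q, u
6. ~q, v
7. <>p -> q, v
8. <>p, v
9. ~<>p, v
10. p, w
11. ~p, w
Accessibility: uRv, vRw
Branch closes: p and ~p both at w.
(One branch shown.) All branches close.

No, unsatisfiable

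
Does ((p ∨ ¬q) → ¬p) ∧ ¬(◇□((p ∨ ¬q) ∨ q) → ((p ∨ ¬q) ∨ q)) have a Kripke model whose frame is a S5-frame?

No, unsatisfiable

1. ((p ∨ ¬q) → ¬p) ∧ ¬(◇□((p ∨ ¬q) ∨ q) → ((p ∨ ¬q) ∨ q)), 0
2. (p ∨ ¬q) → ¬p, 0
3. ¬(◇□((p ∨ ¬q) ∨ q) → ((p ∨ ¬q) ∨ q)), 0
4. ◇□((p ∨ ¬q) ∨ q), 0
5. ¬((p ∨ ¬q) ∨ q), 0
6. ¬(p ∨ ¬q), 0
7. ¬q, 0
8. ¬p, 0
9. q, 0
Accessibility: 0R0
Branch closes: q and ¬q both at 0.
(One branch shown.) All branches close.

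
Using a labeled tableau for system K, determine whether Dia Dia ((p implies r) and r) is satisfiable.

1. Dia Dia ((p implies r) and r), w0
2. Dia ((p implies r) and r), w1   [Dia-rule on 1: fresh world w1, w0Rw1]
3. (p implies r) and r, w2   [Dia-rule on 2: fresh world w2, w1Rw2]
4. p implies r, w2   [and-rule on 3]
5. r, w2   [and-rule on 3]
Accessibility: w0Rw1, w1Rw2

Satisfiable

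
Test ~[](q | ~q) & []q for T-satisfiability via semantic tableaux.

1. ~[](q | ~q) & []q, w0
2. ~[](q | ~q), w0   [&-rule on 1]
3. []q, w0   [&-rule on 1]
4. q, w0   [[]-rule on 3 via w0Rw0]
5. ~(q | ~q), w1   [~[]-rule on 2: fresh world w1, w0Rw1]
6. ~q, w1   [~|-rule on 5]
7. q, w1   [~|-rule on 5]
Accessibility: w0Rw0, w0Rw1, w1Rw1
Branch closes: q and ~q both at w1.
Every branch closes; the branch above is one of them.

Unsatisfiable (every branch closes)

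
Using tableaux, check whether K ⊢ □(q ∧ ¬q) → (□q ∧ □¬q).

Tableau for the negation ¬(□(q ∧ ¬q) → (□q ∧ □¬q)):
1. ¬(□(q ∧ ¬q) → (□q ∧ □¬q)), u
2. □(q ∧ ¬q), u
3. ¬(□q ∧ □¬q), u
4. ¬□¬q, u
5. q, v
6. q ∧ ¬q, v
7. ¬q, v
Accessibility: uRv
Branch closes: q and ¬q both at v.
Every branch of the negation's tableau closes; the branch above is one of them.

Yes, valid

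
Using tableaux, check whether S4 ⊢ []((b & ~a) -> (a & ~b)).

Invalid (countermodel exists)

Tableau for the negation ~[]((b & ~a) -> (a & ~b)):
1. ~[]((b & ~a) -> (a & ~b)), u
2. ~((b & ~a) -> (a & ~b)), v   [~[]-rule on 1: fresh world v, uRv]
3. b & ~a, v   [~->-rule on 2]
4. ~(a & ~b), v   [~->-rule on 2]
5. b, v   [&-rule on 3]
6. ~a, v   [&-rule on 3]
Accessibility: uRu, uRv, vRv
The negation has an open branch (countermodel exists).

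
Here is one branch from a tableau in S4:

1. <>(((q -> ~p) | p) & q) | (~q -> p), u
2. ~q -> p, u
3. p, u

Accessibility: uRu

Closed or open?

Open

No world carries both an atom and its negation.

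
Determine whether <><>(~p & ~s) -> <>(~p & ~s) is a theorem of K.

Not valid

Tableau for the negation ~(<><>(~p & ~s) -> <>(~p & ~s)):
1. ~(<><>(~p & ~s) -> <>(~p & ~s)), u
2. <><>(~p & ~s), u
3. ~<>(~p & ~s), u
4. <>(~p & ~s), v
5. ~(~p & ~s), v
6. s, v
7. ~p & ~s, w
8. ~p, w
9. ~s, w
Accessibility: uRv, vRw
The negation has an open branch (countermodel exists).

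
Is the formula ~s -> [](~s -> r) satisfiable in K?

1. ~s -> [](~s -> r), u
2. [](~s -> r), u

Yes, satisfiable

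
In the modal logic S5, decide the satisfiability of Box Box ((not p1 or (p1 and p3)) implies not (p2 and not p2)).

1. Box Box ((not p1 or (p1 and p3)) implies not (p2 and not p2)), u
2. Box ((not p1 or (p1 and p3)) implies not (p2 and not p2)), u   [Box-rule on 1 via uRu]
3. (not p1 or (p1 and p3)) implies not (p2 and not p2), u   [Box-rule on 2 via uRu]
4. not (p2 and not p2), u   [implies-rule on 3 (branches; this branch)]
5. p2, u   [neg-and-rule on 4 (branches; this branch)]
Accessibility: uRu

Satisfiable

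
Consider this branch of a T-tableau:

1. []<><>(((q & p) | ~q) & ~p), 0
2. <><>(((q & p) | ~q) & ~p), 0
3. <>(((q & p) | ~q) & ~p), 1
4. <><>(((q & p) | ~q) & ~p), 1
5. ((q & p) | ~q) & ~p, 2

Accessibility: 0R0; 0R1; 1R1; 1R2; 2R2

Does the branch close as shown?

No world carries both an atom and its negation.

Open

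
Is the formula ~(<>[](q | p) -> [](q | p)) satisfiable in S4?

Satisfiable

1. ~(<>[](q | p) -> [](q | p)), 0
2. <>[](q | p), 0
3. ~[](q | p), 0
4. [](q | p), 1
5. q | p, 1
6. p, 1
7. ~(q | p), 2
8. ~q, 2
9. ~p, 2
Accessibility: 0R0, 0R1, 0R2, 1R1, 2R2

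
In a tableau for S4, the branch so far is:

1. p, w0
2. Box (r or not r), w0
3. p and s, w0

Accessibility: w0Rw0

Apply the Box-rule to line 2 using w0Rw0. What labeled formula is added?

r or not r, w0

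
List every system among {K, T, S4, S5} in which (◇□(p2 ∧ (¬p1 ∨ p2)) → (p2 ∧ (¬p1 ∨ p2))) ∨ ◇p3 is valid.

S5

S4-tableau for the negation ¬((◇□(p2 ∧ (¬p1 ∨ p2)) → (p2 ∧ (¬p1 ∨ p2))) ∨ ◇p3):
1. ¬((◇□(p2 ∧ (¬p1 ∨ p2)) → (p2 ∧ (¬p1 ∨ p2))) ∨ ◇p3), w0
2. ¬(◇□(p2 ∧ (¬p1 ∨ p2)) → (p2 ∧ (¬p1 ∨ p2))), w0
3. ¬◇p3, w0
4. ◇□(p2 ∧ (¬p1 ∨ p2)), w0
5. ¬(p2 ∧ (¬p1 ∨ p2)), w0
6. ¬p3, w0
7. ¬(¬p1 ∨ p2), w0
8. p1, w0
9. ¬p2, w0
10. □(p2 ∧ (¬p1 ∨ p2)), w1
11. ¬p3, w1
12. p2 ∧ (¬p1 ∨ p2), w1
13. p2, w1
14. ¬p1 ∨ p2, w1
Accessibility: w0Rw0, w0Rw1, w1Rw1
Complete open branch: countermodel on an S4-frame, so not valid in S4, nor in K, T (the same frame is also a K-frame and a T-frame).
S5-tableau for the negation ¬((◇□(p2 ∧ (¬p1 ∨ p2)) → (p2 ∧ (¬p1 ∨ p2))) ∨ ◇p3):
1. ¬((◇□(p2 ∧ (¬p1 ∨ p2)) → (p2 ∧ (¬p1 ∨ p2))) ∨ ◇p3), w0
2. ¬(◇□(p2 ∧ (¬p1 ∨ p2)) → (p2 ∧ (¬p1 ∨ p2))), w0
3. ¬◇p3, w0
4. ◇□(p2 ∧ (¬p1 ∨ p2)), w0
5. ¬(p2 ∧ (¬p1 ∨ p2)), w0
6. ¬p3, w0
7. ¬(¬p1 ∨ p2), w0
8. p1, w0
9. ¬p2, w0
10. □(p2 ∧ (¬p1 ∨ p2)), w1
11. ¬p3, w1
12. p2 ∧ (¬p1 ∨ p2), w0
13. p2, w0
14. ¬p1 ∨ p2, w0
Accessibility: w0Rw0, w0Rw1, w1Rw0, w1Rw1
Branch closes: p2 and ¬p2 both at w0.
Every branch closes (one shown): valid in S5.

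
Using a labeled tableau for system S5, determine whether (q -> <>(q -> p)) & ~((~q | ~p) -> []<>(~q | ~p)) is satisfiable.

No, unsatisfiable

1. (q -> <>(q -> p)) & ~((~q | ~p) -> []<>(~q | ~p)), 0
2. q -> <>(q -> p), 0   [&-rule on 1]
3. ~((~q | ~p) -> []<>(~q | ~p)), 0   [&-rule on 1]
4. ~q | ~p, 0   [~->-rule on 3]
5. ~[]<>(~q | ~p), 0   [~->-rule on 3]
6. <>(q -> p), 0   [->-rule on 2 (branches; this branch)]
7. ~p, 0   [|-rule on 4 (branches; this branch)]
8. ~<>(~q | ~p), 1   [~[]-rule on 5: fresh world 1, 0R1]
9. ~(~q | ~p), 0   [~<>-rule on 8 via 1R0]
10. q, 0   [~|-rule on 9]
11. p, 0   [~|-rule on 9]
Accessibility: 0R0, 0R1, 1R0, 1R1
Branch closes: p and ~p both at 0.
Every branch closes; the branch above is one of them.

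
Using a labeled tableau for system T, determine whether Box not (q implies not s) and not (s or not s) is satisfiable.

1. Box not (q implies not s) and not (s or not s), 0
2. Box not (q implies not s), 0
3. not (s or not s), 0
4. not s, 0
5. s, 0
Accessibility: 0R0
Branch closes: s and not s both at 0.
All branches of the tableau close; one closing branch shown above.

Unsatisfiable (every branch closes)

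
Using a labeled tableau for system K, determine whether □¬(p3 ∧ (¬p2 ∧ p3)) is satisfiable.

Yes, satisfiable

1. □¬(p3 ∧ (¬p2 ∧ p3)), w0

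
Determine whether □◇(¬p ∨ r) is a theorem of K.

Tableau for the negation ¬□◇(¬p ∨ r):
1. ¬□◇(¬p ∨ r), 0
2. ¬◇(¬p ∨ r), 1
Accessibility: 0R1
The negation has an open branch (countermodel exists).

Not valid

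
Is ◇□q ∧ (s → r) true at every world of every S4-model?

Invalid (countermodel exists)

Tableau for the negation ¬(◇□q ∧ (s → r)):
1. ¬(◇□q ∧ (s → r)), u
2. ¬(s → r), u
3. s, u
4. ¬r, u
Accessibility: uRu
The negation has an open branch (countermodel exists).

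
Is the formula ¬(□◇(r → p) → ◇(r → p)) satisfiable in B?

No, unsatisfiable

1. ¬(□◇(r → p) → ◇(r → p)), u
2. □◇(r → p), u   [¬→-rule on 1]
3. ¬◇(r → p), u   [¬→-rule on 1]
4. ◇(r → p), u   [□-rule on 2 via uRu]
5. ¬(r → p), u   [¬◇-rule on 3 via uRu]
6. r, u   [¬→-rule on 5]
7. ¬p, u   [¬→-rule on 5]
8. r → p, v   [◇-rule on 4: fresh world v, uRv]
9. ◇(r → p), v   [□-rule on 2 via uRv]
10. ¬(r → p), v   [¬◇-rule on 3 via uRv]
11. r, v   [¬→-rule on 10]
12. ¬p, v   [¬→-rule on 10]
13. p, v   [→-rule on 8 (branches; this branch)]
Accessibility: uRu, uRv, vRu, vRv
Branch closes: p and ¬p both at v.
All branches of the tableau close; one closing branch shown above.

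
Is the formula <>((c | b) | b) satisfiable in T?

Satisfiable

1. <>((c | b) | b), 0
2. (c | b) | b, 1
3. b, 1
Accessibility: 0R0, 0R1, 1R1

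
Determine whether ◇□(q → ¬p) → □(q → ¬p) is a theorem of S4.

Tableau for the negation ¬(◇□(q → ¬p) → □(q → ¬p)):
1. ¬(◇□(q → ¬p) → □(q → ¬p)), u
2. ◇□(q → ¬p), u
3. ¬□(q → ¬p), u
4. □(q → ¬p), v
5. q → ¬p, v
6. ¬p, v
7. ¬(q → ¬p), w
8. q, w
9. p, w
Accessibility: uRu, uRv, uRw, vRv, wRw
The negation has an open branch (countermodel exists).

Not valid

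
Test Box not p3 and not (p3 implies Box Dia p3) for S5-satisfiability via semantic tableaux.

Unsatisfiable

1. Box not p3 and not (p3 implies Box Dia p3), 0
2. Box not p3, 0
3. not (p3 implies Box Dia p3), 0
4. p3, 0
5. not Box Dia p3, 0
6. not p3, 0
Accessibility: 0R0
Branch closes: p3 and not p3 both at 0.
All branches of the tableau close; one closing branch shown above.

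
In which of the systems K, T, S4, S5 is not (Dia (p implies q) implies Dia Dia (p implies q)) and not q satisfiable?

K-tableau for the formula:
1. not (Dia (p implies q) implies Dia Dia (p implies q)) and not q, w0
2. not (Dia (p implies q) implies Dia Dia (p implies q)), w0   [and-rule on 1]
3. not q, w0   [and-rule on 1]
4. Dia (p implies q), w0   [neg-implies-rule on 2]
5. not Dia Dia (p implies q), w0   [neg-implies-rule on 2]
6. p implies q, w1   [Dia-rule on 4: fresh world w1, w0Rw1]
7. not Dia (p implies q), w1   [neg-Dia-rule on 5 via w0Rw1]
8. q, w1   [implies-rule on 6 (branches; this branch)]
Accessibility: w0Rw1
Complete open branch: satisfiable in K.
T-tableau for the formula:
1. not (Dia (p implies q) implies Dia Dia (p implies q)) and not q, w0
2. not (Dia (p implies q) implies Dia Dia (p implies q)), w0   [and-rule on 1]
3. not q, w0   [and-rule on 1]
4. Dia (p implies q), w0   [neg-implies-rule on 2]
5. not Dia Dia (p implies q), w0   [neg-implies-rule on 2]
6. not Dia (p implies q), w0   [neg-Dia-rule on 5 via w0Rw0]
7. not (p implies q), w0   [neg-Dia-rule on 6 via w0Rw0]
8. p, w0   [neg-implies-rule on 7]
9. p implies q, w1   [Dia-rule on 4: fresh world w1, w0Rw1]
10. not Dia (p implies q), w1   [neg-Dia-rule on 5 via w0Rw1]
11. not (p implies q), w1   [neg-Dia-rule on 6 via w0Rw1]
12. p, w1   [neg-implies-rule on 11]
13. not q, w1   [neg-implies-rule on 11]
14. q, w1   [implies-rule on 9 (branches; this branch)]
Accessibility: w0Rw0, w0Rw1, w1Rw1
Branch closes: q and not q both at w1.
Every branch closes (one shown): unsatisfiable in T, hence also in S4, S5 (every S4/S5-frame is a T-frame).

K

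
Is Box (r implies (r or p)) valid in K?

Valid

Tableau for the negation not Box (r implies (r or p)):
1. not Box (r implies (r or p)), u
2. not (r implies (r or p)), v
3. r, v
4. not (r or p), v
5. not r, v
6. not p, v
Accessibility: uRv
Branch closes: r and not r both at v.
All branches of the negation close; one closing branch shown above.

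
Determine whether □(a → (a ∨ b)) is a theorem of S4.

Tableau for the negation ¬□(a → (a ∨ b)):
1. ¬□(a → (a ∨ b)), 0
2. ¬(a → (a ∨ b)), 1   [¬□-rule on 1: fresh world 1, 0R1]
3. a, 1   [¬→-rule on 2]
4. ¬(a ∨ b), 1   [¬→-rule on 2]
5. ¬a, 1   [¬∨-rule on 4]
6. ¬b, 1   [¬∨-rule on 4]
Accessibility: 0R0, 0R1, 1R1
Branch closes: a and ¬a both at 1.
All branches of the negation close; one closing branch shown above.

Yes, valid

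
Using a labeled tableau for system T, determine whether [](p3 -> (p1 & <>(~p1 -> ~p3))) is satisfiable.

Satisfiable

1. [](p3 -> (p1 & <>(~p1 -> ~p3))), u
2. p3 -> (p1 & <>(~p1 -> ~p3)), u   [[]-rule on 1 via uRu]
3. p1 & <>(~p1 -> ~p3), u   [->-rule on 2 (branches; this branch)]
4. p1, u   [&-rule on 3]
5. <>(~p1 -> ~p3), u   [&-rule on 3]
6. ~p1 -> ~p3, v   [<>-rule on 5: fresh world v, uRv]
7. p3 -> (p1 & <>(~p1 -> ~p3)), v   [[]-rule on 1 via uRv]
8. ~p3, v   [->-rule on 6 (branches; this branch)]
9. p1 & <>(~p1 -> ~p3), v   [->-rule on 7 (branches; this branch)]
10. p1, v   [&-rule on 9]
11. <>(~p1 -> ~p3), v   [&-rule on 9]
12. ~p1 -> ~p3, w   [<>-rule on 11: fresh world w, vRw]
13. ~p3, w   [->-rule on 12 (branches; this branch)]
Accessibility: uRu, uRv, vRv, vRw, wRw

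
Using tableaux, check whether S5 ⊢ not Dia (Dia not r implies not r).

Tableau for the negation Dia (Dia not r implies not r):
1. Dia (Dia not r implies not r), w0
2. Dia not r implies not r, w1   [Dia-rule on 1: fresh world w1, w0Rw1]
3. not r, w1   [implies-rule on 2 (branches; this branch)]
Accessibility: w0Rw0, w0Rw1, w1Rw0, w1Rw1
The negation has an open branch (countermodel exists).

No, not valid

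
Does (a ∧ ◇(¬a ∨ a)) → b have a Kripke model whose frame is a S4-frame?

Satisfiable

1. (a ∧ ◇(¬a ∨ a)) → b, w0
2. b, w0   [→-rule on 1 (branches; this branch)]
Accessibility: w0Rw0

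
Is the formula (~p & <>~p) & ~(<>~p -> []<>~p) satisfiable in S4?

1. (~p & <>~p) & ~(<>~p -> []<>~p), w0
2. ~p & <>~p, w0
3. ~(<>~p -> []<>~p), w0
4. ~p, w0
5. <>~p, w0
6. ~[]<>~p, w0
7. ~p, w1
8. ~<>~p, w2
9. p, w2
Accessibility: w0Rw0, w0Rw1, w0Rw2, w1Rw1, w2Rw2

Satisfiable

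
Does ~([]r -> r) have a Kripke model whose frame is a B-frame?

1. ~([]r -> r), w0
2. []r, w0
3. ~r, w0
4. r, w0
Accessibility: w0Rw0
Branch closes: r and ~r both at w0.
Every branch closes; the branch above is one of them.

No, unsatisfiable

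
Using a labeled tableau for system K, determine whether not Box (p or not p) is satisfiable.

1. not Box (p or not p), 0
2. not (p or not p), 1
3. not p, 1
4. p, 1
Accessibility: 0R1
Branch closes: p and not p both at 1.
All branches of the tableau close; one closing branch shown above.

Unsatisfiable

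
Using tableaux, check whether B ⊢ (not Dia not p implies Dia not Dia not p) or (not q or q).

Valid

Tableau for the negation not ((not Dia not p implies Dia not Dia not p) or (not q or q)):
1. not ((not Dia not p implies Dia not Dia not p) or (not q or q)), 0
2. not (not Dia not p implies Dia not Dia not p), 0
3. not (not q or q), 0
4. not Dia not p, 0
5. not Dia not Dia not p, 0
6. q, 0
7. not q, 0
Accessibility: 0R0
Branch closes: q and not q both at 0.
Every branch of the negation's tableau closes; the branch above is one of them.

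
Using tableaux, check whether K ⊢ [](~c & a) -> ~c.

Invalid (countermodel exists)

Tableau for the negation ~([](~c & a) -> ~c):
1. ~([](~c & a) -> ~c), u
2. [](~c & a), u
3. c, u
The negation has an open branch (countermodel exists).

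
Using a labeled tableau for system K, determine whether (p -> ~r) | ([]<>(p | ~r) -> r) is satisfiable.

Satisfiable

1. (p -> ~r) | ([]<>(p | ~r) -> r), u
2. []<>(p | ~r) -> r, u
3. r, u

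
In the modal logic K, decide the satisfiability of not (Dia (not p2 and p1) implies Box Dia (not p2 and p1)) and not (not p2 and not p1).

1. not (Dia (not p2 and p1) implies Box Dia (not p2 and p1)) and not (not p2 and not p1), u
2. not (Dia (not p2 and p1) implies Box Dia (not p2 and p1)), u   [and-rule on 1]
3. not (not p2 and not p1), u   [and-rule on 1]
4. Dia (not p2 and p1), u   [neg-implies-rule on 2]
5. not Box Dia (not p2 and p1), u   [neg-implies-rule on 2]
6. p1, u   [neg-and-rule on 3 (branches; this branch)]
7. not p2 and p1, v   [Dia-rule on 4: fresh world v, uRv]
8. not p2, v   [and-rule on 7]
9. p1, v   [and-rule on 7]
10. not Dia (not p2 and p1), w   [neg-Box-rule on 5: fresh world w, uRw]
Accessibility: uRv, uRw

Satisfiable (open branch found)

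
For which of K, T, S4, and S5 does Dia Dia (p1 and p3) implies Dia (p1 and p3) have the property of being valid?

T-tableau for the negation not (Dia Dia (p1 and p3) implies Dia (p1 and p3)):
1. not (Dia Dia (p1 and p3) implies Dia (p1 and p3)), w0
2. Dia Dia (p1 and p3), w0
3. not Dia (p1 and p3), w0
4. not (p1 and p3), w0
5. not p3, w0
6. Dia (p1 and p3), w1
7. not (p1 and p3), w1
8. not p3, w1
9. p1 and p3, w2
10. p1, w2
11. p3, w2
Accessibility: w0Rw0, w0Rw1, w1Rw1, w1Rw2, w2Rw2
Complete open branch: countermodel on a T-frame, so not valid in T, nor in K (the same frame is also a K-frame).
S4-tableau for the negation not (Dia Dia (p1 and p3) implies Dia (p1 and p3)):
1. not (Dia Dia (p1 and p3) implies Dia (p1 and p3)), w0
2. Dia Dia (p1 and p3), w0
3. not Dia (p1 and p3), w0
4. not (p1 and p3), w0
5. not p3, w0
6. Dia (p1 and p3), w1
7. not (p1 and p3), w1
8. not p3, w1
9. p1 and p3, w2
10. p1, w2
11. p3, w2
12. not (p1 and p3), w2
13. not p3, w2
Accessibility: w0Rw0, w0Rw1, w0Rw2, w1Rw1, w1Rw2, w2Rw2
Branch closes: p3 and not p3 both at w2.
Every branch closes (one shown): valid in S4, hence also in S5 (every theorem of S4 is a theorem of S5).

S4, S5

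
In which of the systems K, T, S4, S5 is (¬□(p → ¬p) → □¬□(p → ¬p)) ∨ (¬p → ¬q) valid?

S5

S5-tableau for the negation ¬((¬□(p → ¬p) → □¬□(p → ¬p)) ∨ (¬p → ¬q)):
1. ¬((¬□(p → ¬p) → □¬□(p → ¬p)) ∨ (¬p → ¬q)), u
2. ¬(¬□(p → ¬p) → □¬□(p → ¬p)), u
3. ¬(¬p → ¬q), u
4. ¬□(p → ¬p), u
5. ¬□¬□(p → ¬p), u
6. ¬p, u
7. q, u
8. ¬(p → ¬p), v
9. p, v
10. □(p → ¬p), w
11. p → ¬p, u
12. p → ¬p, v
13. p → ¬p, w
14. ¬p, v
Accessibility: uRu, uRv, uRw, vRu, vRv, vRw, wRu, wRv, wRw
Branch closes: p and ¬p both at v.
Every branch closes (one shown): valid in S5.
S4-tableau for the negation ¬((¬□(p → ¬p) → □¬□(p → ¬p)) ∨ (¬p → ¬q)):
1. ¬((¬□(p → ¬p) → □¬□(p → ¬p)) ∨ (¬p → ¬q)), u
2. ¬(¬□(p → ¬p) → □¬□(p → ¬p)), u
3. ¬(¬p → ¬q), u
4. ¬□(p → ¬p), u
5. ¬□¬□(p → ¬p), u
6. ¬p, u
7. q, u
8. ¬(p → ¬p), v
9. p, v
10. □(p → ¬p), w
11. p → ¬p, w
12. ¬p, w
Accessibility: uRu, uRv, uRw, vRv, wRw
Complete open branch: countermodel on an S4-frame, so not valid in S4, nor in K, T (the same frame is also a K-frame and a T-frame).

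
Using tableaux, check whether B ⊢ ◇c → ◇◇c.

Tableau for the negation ¬(◇c → ◇◇c):
1. ¬(◇c → ◇◇c), u
2. ◇c, u   [¬→-rule on 1]
3. ¬◇◇c, u   [¬→-rule on 1]
4. ¬◇c, u   [¬◇-rule on 3 via uRu]
5. ¬c, u   [¬◇-rule on 4 via uRu]
6. c, v   [◇-rule on 2: fresh world v, uRv]
7. ¬◇c, v   [¬◇-rule on 3 via uRv]
8. ¬c, v   [¬◇-rule on 4 via uRv]
Accessibility: uRu, uRv, vRu, vRv
Branch closes: c and ¬c both at v.
Every branch of the negation's tableau closes; the branch above is one of them.

Valid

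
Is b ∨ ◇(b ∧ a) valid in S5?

No, not valid

Tableau for the negation ¬(b ∨ ◇(b ∧ a)):
1. ¬(b ∨ ◇(b ∧ a)), u
2. ¬b, u   [¬∨-rule on 1]
3. ¬◇(b ∧ a), u   [¬∨-rule on 1]
4. ¬(b ∧ a), u   [¬◇-rule on 3 via uRu]
5. ¬a, u   [¬∧-rule on 4 (branches; this branch)]
Accessibility: uRu
The negation has an open branch (countermodel exists).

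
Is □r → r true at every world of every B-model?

Tableau for the negation ¬(□r → r):
1. ¬(□r → r), u
2. □r, u
3. ¬r, u
4. r, u
Accessibility: uRu
Branch closes: r and ¬r both at u.
Every branch of the negation's tableau closes; the branch above is one of them.

Valid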